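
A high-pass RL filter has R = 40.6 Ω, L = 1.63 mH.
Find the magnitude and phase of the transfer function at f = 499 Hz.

Step 1 — Angular frequency: ω = 2π·499 = 3135 rad/s.
Step 2 — Transfer function: H(jω) = jωL/(R + jωL).
Step 3 — Numerator jωL = j·5.111; denominator R + jωL = 40.6 + j5.111.
Step 4 — H = 0.0156 + j0.1239.
Step 5 — Magnitude: |H| = 0.1249 (-18.1 dB); phase: φ = 82.8°.

|H| = 0.1249 (-18.1 dB), φ = 82.8°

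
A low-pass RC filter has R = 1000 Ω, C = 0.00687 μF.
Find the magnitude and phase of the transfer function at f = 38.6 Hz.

Step 1 — Angular frequency: ω = 2π·38.6 = 242.5 rad/s.
Step 2 — Transfer function: H(jω) = 1/(1 + jωRC).
Step 3 — Denominator: 1 + jωRC = 1 + j·242.5·1000·6.87e-09 = 1 + j0.001666.
Step 4 — H = 1 - j0.001666.
Step 5 — Magnitude: |H| = 1 (-0.0 dB); phase: φ = -0.1°.

|H| = 1 (-0.0 dB), φ = -0.1°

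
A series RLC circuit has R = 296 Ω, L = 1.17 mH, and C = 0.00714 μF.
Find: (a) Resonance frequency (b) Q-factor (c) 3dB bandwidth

Step 1 — Resonance condition Im(Z)=0 gives ω₀ = 1/√(LC).
Step 2 — ω₀ = 1/√(0.00117·7.14e-09) = 3.46e+05 rad/s.
Step 3 — f₀ = ω₀/(2π) = 5.507e+04 Hz.
Step 4 — Series Q: Q = ω₀L/R = 3.46e+05·0.00117/296 = 1.368.
Step 5 — 3dB bandwidth: Δω = ω₀/Q = 2.53e+05 rad/s; BW = Δω/(2π) = 4.026e+04 Hz.

(a) f₀ = 5.507e+04 Hz  (b) Q = 1.368  (c) BW = 4.026e+04 Hz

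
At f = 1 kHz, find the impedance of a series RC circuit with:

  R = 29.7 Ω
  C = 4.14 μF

Step 1 — Angular frequency: ω = 2π·f = 2π·1000 = 6283 rad/s.
Step 2 — Component impedances:
  R: Z = R = 29.7 Ω
  C: Z = 1/(jωC) = -j/(ω·C) = 0 - j38.44 Ω
Step 3 — Series combination: Z_total = R + C = 29.7 - j38.44 Ω = 48.58∠-52.3° Ω.

Z = 29.7 - j38.44 Ω = 48.58∠-52.3° Ω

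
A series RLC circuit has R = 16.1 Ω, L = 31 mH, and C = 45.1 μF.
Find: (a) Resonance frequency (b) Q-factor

Step 1 — Resonance condition Im(Z)=0 gives ω₀ = 1/√(LC).
Step 2 — ω₀ = 1/√(0.031·4.51e-05) = 845.7 rad/s.
Step 3 — f₀ = ω₀/(2π) = 134.6 Hz.
Step 4 — Series Q: Q = ω₀L/R = 845.7·0.031/16.1 = 1.628.

(a) f₀ = 134.6 Hz  (b) Q = 1.628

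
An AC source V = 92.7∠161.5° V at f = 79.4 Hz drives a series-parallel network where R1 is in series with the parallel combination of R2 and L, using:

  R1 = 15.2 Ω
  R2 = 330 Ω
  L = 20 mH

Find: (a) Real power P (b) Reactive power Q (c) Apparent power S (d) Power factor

Step 1 — Angular frequency: ω = 2π·f = 2π·79.4 = 498.9 rad/s.
Step 2 — Component impedances:
  R1: Z = R = 15.2 Ω
  R2: Z = R = 330 Ω
  L: Z = jωL = j·498.9·0.02 = 0 + j9.978 Ω
Step 3 — Parallel branch: R2 || L = 1/(1/R2 + 1/L) = 0.3014 + j9.969 Ω.
Step 4 — Series with R1: Z_total = R1 + (R2 || L) = 15.5 + j9.969 Ω = 18.43∠32.7° Ω.
Step 5 — Source phasor: V = 92.7∠161.5° V = -87.91 + j29.41 V.
Step 6 — Current: I = V / Z = -3.149 + j3.922 A = 5.03∠128.8° A.
Step 7 — Complex power: S = V·I* = 392.2 + j252.2 VA.
Step 8 — Real power: P = Re(S) = 392.2 W.
Step 9 — Reactive power: Q = Im(S) = 252.2 VAR.
Step 10 — Apparent power: |S| = 466.3 VA.
Step 11 — Power factor: PF = P/|S| = 0.8411 (lagging).

(a) P = 392.2 W  (b) Q = 252.2 VAR  (c) S = 466.3 VA  (d) PF = 0.8411 (lagging)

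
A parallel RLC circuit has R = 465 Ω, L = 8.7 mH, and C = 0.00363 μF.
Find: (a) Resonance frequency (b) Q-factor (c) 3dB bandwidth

Step 1 — Resonance: ω₀ = 1/√(LC) = 1/√(0.0087·3.63e-09) = 1.779e+05 rad/s.
Step 2 — f₀ = ω₀/(2π) = 2.832e+04 Hz.
Step 3 — Parallel Q: Q = R/(ω₀L) = 465/(1.779e+05·0.0087) = 0.3004.
Step 4 — Bandwidth: Δω = ω₀/Q = 5.924e+05 rad/s; BW = Δω/(2π) = 9.429e+04 Hz.

(a) f₀ = 2.832e+04 Hz  (b) Q = 0.3004  (c) BW = 9.429e+04 Hz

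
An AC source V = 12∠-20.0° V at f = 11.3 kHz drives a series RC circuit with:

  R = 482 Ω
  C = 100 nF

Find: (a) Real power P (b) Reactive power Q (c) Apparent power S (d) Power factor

Step 1 — Angular frequency: ω = 2π·f = 2π·1.13e+04 = 7.1e+04 rad/s.
Step 2 — Component impedances:
  R: Z = R = 482 Ω
  C: Z = 1/(jωC) = -j/(ω·C) = 0 - j140.8 Ω
Step 3 — Series combination: Z_total = R + C = 482 - j140.8 Ω = 502.2∠-16.3° Ω.
Step 4 — Source phasor: V = 12∠-20.0° V = 11.28 - j4.104 V.
Step 5 — Current: I = V / Z = 0.02385 - j0.001547 A = 0.0239∠-3.7° A.
Step 6 — Complex power: S = V·I* = 0.2753 - j0.08043 VA.
Step 7 — Real power: P = Re(S) = 0.2753 W.
Step 8 — Reactive power: Q = Im(S) = -0.08043 VAR.
Step 9 — Apparent power: |S| = 0.2868 VA.
Step 10 — Power factor: PF = P/|S| = 0.9599 (leading).

(a) P = 0.2753 W  (b) Q = -0.08043 VAR  (c) S = 0.2868 VA  (d) PF = 0.9599 (leading)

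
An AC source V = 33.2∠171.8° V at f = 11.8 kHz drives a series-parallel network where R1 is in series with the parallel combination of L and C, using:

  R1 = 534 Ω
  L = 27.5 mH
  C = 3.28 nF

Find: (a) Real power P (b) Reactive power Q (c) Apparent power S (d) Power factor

Step 1 — Angular frequency: ω = 2π·f = 2π·1.18e+04 = 7.414e+04 rad/s.
Step 2 — Component impedances:
  R1: Z = R = 534 Ω
  L: Z = jωL = j·7.414e+04·0.0275 = 0 + j2039 Ω
  C: Z = 1/(jωC) = -j/(ω·C) = 0 - j4112 Ω
Step 3 — Parallel branch: L || C = 1/(1/L + 1/C) = 0 + j4044 Ω.
Step 4 — Series with R1: Z_total = R1 + (L || C) = 534 + j4044 Ω = 4079∠82.5° Ω.
Step 5 — Source phasor: V = 33.2∠171.8° V = -32.86 + j4.735 V.
Step 6 — Current: I = V / Z = 9.628e-05 + j0.008138 A = 0.008139∠89.3° A.
Step 7 — Complex power: S = V·I* = 0.03537 + j0.2679 VA.
Step 8 — Real power: P = Re(S) = 0.03537 W.
Step 9 — Reactive power: Q = Im(S) = 0.2679 VAR.
Step 10 — Apparent power: |S| = 0.2702 VA.
Step 11 — Power factor: PF = P/|S| = 0.1309 (lagging).

(a) P = 0.03537 W  (b) Q = 0.2679 VAR  (c) S = 0.2702 VA  (d) PF = 0.1309 (lagging)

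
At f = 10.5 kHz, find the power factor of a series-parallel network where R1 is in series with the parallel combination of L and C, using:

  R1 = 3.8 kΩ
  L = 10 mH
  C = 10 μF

Step 1 — Angular frequency: ω = 2π·f = 2π·1.05e+04 = 6.597e+04 rad/s.
Step 2 — Component impedances:
  R1: Z = R = 3800 Ω
  L: Z = jωL = j·6.597e+04·0.01 = 0 + j659.7 Ω
  C: Z = 1/(jωC) = -j/(ω·C) = 0 - j1.516 Ω
Step 3 — Parallel branch: L || C = 1/(1/L + 1/C) = 0 - j1.519 Ω.
Step 4 — Series with R1: Z_total = R1 + (L || C) = 3800 - j1.519 Ω = 3800∠-0.0° Ω.
Step 5 — Power factor: PF = cos(φ) = Re(Z)/|Z| = 3800/3800 = 1.
Step 6 — Type: Im(Z) = -1.519 ⇒ leading (phase φ = -0.0°).

PF = 1 (leading, φ = -0.0°)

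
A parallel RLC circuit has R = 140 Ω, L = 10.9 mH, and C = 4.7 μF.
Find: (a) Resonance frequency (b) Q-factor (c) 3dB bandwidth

Step 1 — Resonance: ω₀ = 1/√(LC) = 1/√(0.0109·4.7e-06) = 4418 rad/s.
Step 2 — f₀ = ω₀/(2π) = 703.2 Hz.
Step 3 — Parallel Q: Q = R/(ω₀L) = 140/(4418·0.0109) = 2.907.
Step 4 — Bandwidth: Δω = ω₀/Q = 1520 rad/s; BW = Δω/(2π) = 241.9 Hz.

(a) f₀ = 703.2 Hz  (b) Q = 2.907  (c) BW = 241.9 Hz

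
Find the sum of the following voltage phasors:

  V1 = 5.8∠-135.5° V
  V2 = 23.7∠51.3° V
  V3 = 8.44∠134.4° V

Step 1 — Convert each phasor to rectangular form:
  V1 = 5.8·(cos(-135.5°) + j·sin(-135.5°)) = -4.137 - j4.065 V
  V2 = 23.7·(cos(51.3°) + j·sin(51.3°)) = 14.82 + j18.5 V
  V3 = 8.44·(cos(134.4°) + j·sin(134.4°)) = -5.905 + j6.03 V
Step 2 — Sum components: V_total = 4.776 + j20.46 V.
Step 3 — Convert to polar: |V_total| = 21.01 V, ∠V_total = 76.9°.

V_total = 21.01∠76.9° V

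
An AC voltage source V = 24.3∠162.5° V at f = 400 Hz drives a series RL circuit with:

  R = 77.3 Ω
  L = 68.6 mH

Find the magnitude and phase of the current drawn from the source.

Step 1 — Angular frequency: ω = 2π·f = 2π·400 = 2513 rad/s.
Step 2 — Component impedances:
  R: Z = R = 77.3 Ω
  L: Z = jωL = j·2513·0.0686 = 0 + j172.4 Ω
Step 3 — Series combination: Z_total = R + L = 77.3 + j172.4 Ω = 188.9∠65.9° Ω.
Step 4 — Source phasor: V = 24.3∠162.5° V = -23.18 + j7.307 V.
Step 5 — Ohm's law: I = V / Z_total = (-23.18 + j7.307) / (77.3 + j172.4) = -0.01489 + j0.1277 A.
Step 6 — Convert to polar: |I| = 0.1286 A, ∠I = 96.6°.

I = 0.1286∠96.6° A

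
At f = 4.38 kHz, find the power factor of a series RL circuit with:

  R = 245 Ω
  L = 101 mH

Step 1 — Angular frequency: ω = 2π·f = 2π·4380 = 2.752e+04 rad/s.
Step 2 — Component impedances:
  R: Z = R = 245 Ω
  L: Z = jωL = j·2.752e+04·0.101 = 0 + j2780 Ω
Step 3 — Series combination: Z_total = R + L = 245 + j2780 Ω = 2790∠85.0° Ω.
Step 4 — Power factor: PF = cos(φ) = Re(Z)/|Z| = 245/2790.3 = 0.0878.
Step 5 — Type: Im(Z) = 2780 ⇒ lagging (phase φ = 85.0°).

PF = 0.0878 (lagging, φ = 85.0°)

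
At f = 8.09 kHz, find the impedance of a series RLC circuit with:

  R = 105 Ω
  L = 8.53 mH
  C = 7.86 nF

Step 1 — Angular frequency: ω = 2π·f = 2π·8090 = 5.083e+04 rad/s.
Step 2 — Component impedances:
  R: Z = R = 105 Ω
  L: Z = jωL = j·5.083e+04·0.00853 = 0 + j433.6 Ω
  C: Z = 1/(jωC) = -j/(ω·C) = 0 - j2503 Ω
Step 3 — Series combination: Z_total = R + L + C = 105 - j2069 Ω = 2072∠-87.1° Ω.

Z = 105 - j2069 Ω = 2072∠-87.1° Ω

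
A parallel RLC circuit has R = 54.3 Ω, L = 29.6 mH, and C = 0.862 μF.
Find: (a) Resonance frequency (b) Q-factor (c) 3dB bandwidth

Step 1 — Resonance: ω₀ = 1/√(LC) = 1/√(0.0296·8.62e-07) = 6260 rad/s.
Step 2 — f₀ = ω₀/(2π) = 996.4 Hz.
Step 3 — Parallel Q: Q = R/(ω₀L) = 54.3/(6260·0.0296) = 0.293.
Step 4 — Bandwidth: Δω = ω₀/Q = 2.136e+04 rad/s; BW = Δω/(2π) = 3400 Hz.

(a) f₀ = 996.4 Hz  (b) Q = 0.293  (c) BW = 3400 Hz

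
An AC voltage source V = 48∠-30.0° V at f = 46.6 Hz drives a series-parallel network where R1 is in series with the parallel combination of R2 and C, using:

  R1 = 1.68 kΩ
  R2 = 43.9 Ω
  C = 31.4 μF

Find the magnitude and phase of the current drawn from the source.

Step 1 — Angular frequency: ω = 2π·f = 2π·46.6 = 292.8 rad/s.
Step 2 — Component impedances:
  R1: Z = R = 1680 Ω
  R2: Z = R = 43.9 Ω
  C: Z = 1/(jωC) = -j/(ω·C) = 0 - j108.8 Ω
Step 3 — Parallel branch: R2 || C = 1/(1/R2 + 1/C) = 37.75 - j15.24 Ω.
Step 4 — Series with R1: Z_total = R1 + (R2 || C) = 1718 - j15.24 Ω = 1718∠-0.5° Ω.
Step 5 — Source phasor: V = 48∠-30.0° V = 41.57 - j24 V.
Step 6 — Ohm's law: I = V / Z_total = (41.57 - j24) / (1718 - j15.24) = 0.02432 - j0.01376 A.
Step 7 — Convert to polar: |I| = 0.02794 A, ∠I = -29.5°.

I = 0.02794∠-29.5° A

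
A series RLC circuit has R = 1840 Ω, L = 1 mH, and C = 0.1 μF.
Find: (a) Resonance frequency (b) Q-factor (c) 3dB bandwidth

Step 1 — Resonance condition Im(Z)=0 gives ω₀ = 1/√(LC).
Step 2 — ω₀ = 1/√(0.001·1e-07) = 1e+05 rad/s.
Step 3 — f₀ = ω₀/(2π) = 1.592e+04 Hz.
Step 4 — Series Q: Q = ω₀L/R = 1e+05·0.001/1840 = 0.05435.
Step 5 — 3dB bandwidth: Δω = ω₀/Q = 1.84e+06 rad/s; BW = Δω/(2π) = 2.928e+05 Hz.

(a) f₀ = 1.592e+04 Hz  (b) Q = 0.05435  (c) BW = 2.928e+05 Hz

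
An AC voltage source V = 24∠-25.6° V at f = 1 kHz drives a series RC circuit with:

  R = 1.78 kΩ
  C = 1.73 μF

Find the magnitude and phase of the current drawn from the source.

Step 1 — Angular frequency: ω = 2π·f = 2π·1000 = 6283 rad/s.
Step 2 — Component impedances:
  R: Z = R = 1780 Ω
  C: Z = 1/(jωC) = -j/(ω·C) = 0 - j92 Ω
Step 3 — Series combination: Z_total = R + C = 1780 - j92 Ω = 1782∠-3.0° Ω.
Step 4 — Source phasor: V = 24∠-25.6° V = 21.64 - j10.37 V.
Step 5 — Ohm's law: I = V / Z_total = (21.64 - j10.37) / (1780 - j92) = 0.01243 - j0.005184 A.
Step 6 — Convert to polar: |I| = 0.01347 A, ∠I = -22.6°.

I = 0.01347∠-22.6° A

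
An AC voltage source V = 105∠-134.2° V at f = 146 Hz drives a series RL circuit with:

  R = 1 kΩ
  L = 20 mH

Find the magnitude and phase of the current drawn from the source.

Step 1 — Angular frequency: ω = 2π·f = 2π·146 = 917.3 rad/s.
Step 2 — Component impedances:
  R: Z = R = 1000 Ω
  L: Z = jωL = j·917.3·0.02 = 0 + j18.35 Ω
Step 3 — Series combination: Z_total = R + L = 1000 + j18.35 Ω = 1000∠1.1° Ω.
Step 4 — Source phasor: V = 105∠-134.2° V = -73.2 - j75.28 V.
Step 5 — Ohm's law: I = V / Z_total = (-73.2 - j75.28) / (1000 + j18.35) = -0.07456 - j0.07391 A.
Step 6 — Convert to polar: |I| = 0.105 A, ∠I = -135.3°.

I = 0.105∠-135.3° A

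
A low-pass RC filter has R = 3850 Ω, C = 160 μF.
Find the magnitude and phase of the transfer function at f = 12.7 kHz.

Step 1 — Angular frequency: ω = 2π·1.27e+04 = 7.98e+04 rad/s.
Step 2 — Transfer function: H(jω) = 1/(1 + jωRC).
Step 3 — Denominator: 1 + jωRC = 1 + j·7.98e+04·3850·0.00016 = 1 + j4.915e+04.
Step 4 — H = 4.139e-10 - j2.034e-05.
Step 5 — Magnitude: |H| = 2.034e-05 (-93.8 dB); phase: φ = -90.0°.

|H| = 2.034e-05 (-93.8 dB), φ = -90.0°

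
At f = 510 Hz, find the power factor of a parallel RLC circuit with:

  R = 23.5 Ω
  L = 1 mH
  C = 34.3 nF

Step 1 — Angular frequency: ω = 2π·f = 2π·510 = 3204 rad/s.
Step 2 — Component impedances:
  R: Z = R = 23.5 Ω
  L: Z = jωL = j·3204·0.001 = 0 + j3.204 Ω
  C: Z = 1/(jωC) = -j/(ω·C) = 0 - j9098 Ω
Step 3 — Parallel combination: 1/Z_total = 1/R + 1/L + 1/C; Z_total = 0.4293 + j3.147 Ω = 3.176∠82.2° Ω.
Step 4 — Power factor: PF = cos(φ) = Re(Z)/|Z| = 0.4293/3.176 = 0.1352.
Step 5 — Type: Im(Z) = 3.147 ⇒ lagging (phase φ = 82.2°).

PF = 0.1352 (lagging, φ = 82.2°)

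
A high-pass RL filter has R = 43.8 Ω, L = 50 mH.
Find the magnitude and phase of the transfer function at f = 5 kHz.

Step 1 — Angular frequency: ω = 2π·5000 = 3.142e+04 rad/s.
Step 2 — Transfer function: H(jω) = jωL/(R + jωL).
Step 3 — Numerator jωL = j·1571; denominator R + jωL = 43.8 + j1571.
Step 4 — H = 0.9992 + j0.02786.
Step 5 — Magnitude: |H| = 0.9996 (-0.0 dB); phase: φ = 1.6°.

|H| = 0.9996 (-0.0 dB), φ = 1.6°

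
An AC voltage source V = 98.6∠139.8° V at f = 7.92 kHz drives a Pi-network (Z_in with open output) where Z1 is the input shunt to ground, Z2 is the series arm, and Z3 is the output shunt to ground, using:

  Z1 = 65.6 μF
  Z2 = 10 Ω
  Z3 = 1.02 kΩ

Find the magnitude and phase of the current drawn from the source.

Step 1 — Angular frequency: ω = 2π·f = 2π·7920 = 4.976e+04 rad/s.
Step 2 — Component impedances:
  Z1: Z = 1/(jωC) = -j/(ω·C) = 0 - j0.3063 Ω
  Z2: Z = R = 10 Ω
  Z3: Z = R = 1020 Ω
Step 3 — With open output, the series arm Z2 and the output shunt Z3 appear in series to ground: Z2 + Z3 = 1030 Ω.
Step 4 — Parallel with input shunt Z1: Z_in = Z1 || (Z2 + Z3) = 9.111e-05 - j0.3063 Ω = 0.3063∠-90.0° Ω.
Step 5 — Source phasor: V = 98.6∠139.8° V = -75.31 + j63.64 V.
Step 6 — Ohm's law: I = V / Z_total = (-75.31 + j63.64) / (9.111e-05 - j0.3063) = -207.8 - j245.8 A.
Step 7 — Convert to polar: |I| = 321.9 A, ∠I = -130.2°.

I = 321.9∠-130.2° A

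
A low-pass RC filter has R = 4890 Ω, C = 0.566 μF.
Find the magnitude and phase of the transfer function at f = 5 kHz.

Step 1 — Angular frequency: ω = 2π·5000 = 3.142e+04 rad/s.
Step 2 — Transfer function: H(jω) = 1/(1 + jωRC).
Step 3 — Denominator: 1 + jωRC = 1 + j·3.142e+04·4890·5.66e-07 = 1 + j86.95.
Step 4 — H = 0.0001322 - j0.0115.
Step 5 — Magnitude: |H| = 0.0115 (-38.8 dB); phase: φ = -89.3°.

|H| = 0.0115 (-38.8 dB), φ = -89.3°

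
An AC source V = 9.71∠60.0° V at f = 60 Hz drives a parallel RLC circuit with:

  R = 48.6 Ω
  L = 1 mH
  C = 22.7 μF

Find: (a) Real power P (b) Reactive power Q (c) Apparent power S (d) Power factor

Step 1 — Angular frequency: ω = 2π·f = 2π·60 = 377 rad/s.
Step 2 — Component impedances:
  R: Z = R = 48.6 Ω
  L: Z = jωL = j·377·0.001 = 0 + j0.377 Ω
  C: Z = 1/(jωC) = -j/(ω·C) = 0 - j116.9 Ω
Step 3 — Parallel combination: 1/Z_total = 1/R + 1/L + 1/C; Z_total = 0.002943 + j0.3782 Ω = 0.3782∠89.6° Ω.
Step 4 — Source phasor: V = 9.71∠60.0° V = 4.855 + j8.409 V.
Step 5 — Current: I = V / Z = 22.33 - j12.66 A = 25.67∠-29.6° A.
Step 6 — Complex power: S = V·I* = 1.94 + j249.3 VA.
Step 7 — Real power: P = Re(S) = 1.94 W.
Step 8 — Reactive power: Q = Im(S) = 249.3 VAR.
Step 9 — Apparent power: |S| = 249.3 VA.
Step 10 — Power factor: PF = P/|S| = 0.007782 (lagging).

(a) P = 1.94 W  (b) Q = 249.3 VAR  (c) S = 249.3 VA  (d) PF = 0.007782 (lagging)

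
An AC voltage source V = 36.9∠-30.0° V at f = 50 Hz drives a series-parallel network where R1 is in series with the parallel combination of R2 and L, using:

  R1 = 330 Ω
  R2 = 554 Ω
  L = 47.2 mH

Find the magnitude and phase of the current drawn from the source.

Step 1 — Angular frequency: ω = 2π·f = 2π·50 = 314.2 rad/s.
Step 2 — Component impedances:
  R1: Z = R = 330 Ω
  R2: Z = R = 554 Ω
  L: Z = jωL = j·314.2·0.0472 = 0 + j14.83 Ω
Step 3 — Parallel branch: R2 || L = 1/(1/R2 + 1/L) = 0.3966 + j14.82 Ω.
Step 4 — Series with R1: Z_total = R1 + (R2 || L) = 330.4 + j14.82 Ω = 330.7∠2.6° Ω.
Step 5 — Source phasor: V = 36.9∠-30.0° V = 31.96 - j18.45 V.
Step 6 — Ohm's law: I = V / Z_total = (31.96 - j18.45) / (330.4 + j14.82) = 0.09403 - j0.06006 A.
Step 7 — Convert to polar: |I| = 0.1116 A, ∠I = -32.6°.

I = 0.1116∠-32.6° A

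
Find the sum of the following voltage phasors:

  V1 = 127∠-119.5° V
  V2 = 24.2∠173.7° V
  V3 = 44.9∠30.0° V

Step 1 — Convert each phasor to rectangular form:
  V1 = 127·(cos(-119.5°) + j·sin(-119.5°)) = -62.54 - j110.5 V
  V2 = 24.2·(cos(173.7°) + j·sin(173.7°)) = -24.05 + j2.656 V
  V3 = 44.9·(cos(30.0°) + j·sin(30.0°)) = 38.88 + j22.45 V
Step 2 — Sum components: V_total = -47.71 - j85.43 V.
Step 3 — Convert to polar: |V_total| = 97.85 V, ∠V_total = -119.2°.

V_total = 97.85∠-119.2° V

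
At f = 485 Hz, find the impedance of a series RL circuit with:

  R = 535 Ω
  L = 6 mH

Step 1 — Angular frequency: ω = 2π·f = 2π·485 = 3047 rad/s.
Step 2 — Component impedances:
  R: Z = R = 535 Ω
  L: Z = jωL = j·3047·0.006 = 0 + j18.28 Ω
Step 3 — Series combination: Z_total = R + L = 535 + j18.28 Ω = 535.3∠2.0° Ω.

Z = 535 + j18.28 Ω = 535.3∠2.0° Ω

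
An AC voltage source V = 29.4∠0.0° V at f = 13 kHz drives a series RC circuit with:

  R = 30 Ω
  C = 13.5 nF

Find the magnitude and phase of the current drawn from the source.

Step 1 — Angular frequency: ω = 2π·f = 2π·1.3e+04 = 8.168e+04 rad/s.
Step 2 — Component impedances:
  R: Z = R = 30 Ω
  C: Z = 1/(jωC) = -j/(ω·C) = 0 - j906.9 Ω
Step 3 — Series combination: Z_total = R + C = 30 - j906.9 Ω = 907.4∠-88.1° Ω.
Step 4 — Source phasor: V = 29.4∠0.0° V = 29.4 V.
Step 5 — Ohm's law: I = V / Z_total = (29.4) / (30 - j906.9) = 0.001071 + j0.03238 A.
Step 6 — Convert to polar: |I| = 0.0324 A, ∠I = 88.1°.

I = 0.0324∠88.1° A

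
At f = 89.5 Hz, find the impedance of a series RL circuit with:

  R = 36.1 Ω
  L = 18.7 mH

Step 1 — Angular frequency: ω = 2π·f = 2π·89.5 = 562.3 rad/s.
Step 2 — Component impedances:
  R: Z = R = 36.1 Ω
  L: Z = jωL = j·562.3·0.0187 = 0 + j10.52 Ω
Step 3 — Series combination: Z_total = R + L = 36.1 + j10.52 Ω = 37.6∠16.2° Ω.

Z = 36.1 + j10.52 Ω = 37.6∠16.2° Ω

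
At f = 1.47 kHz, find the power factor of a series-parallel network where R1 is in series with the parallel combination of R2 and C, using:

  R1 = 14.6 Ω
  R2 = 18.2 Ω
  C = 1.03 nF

Step 1 — Angular frequency: ω = 2π·f = 2π·1470 = 9236 rad/s.
Step 2 — Component impedances:
  R1: Z = R = 14.6 Ω
  R2: Z = R = 18.2 Ω
  C: Z = 1/(jωC) = -j/(ω·C) = 0 - j1.051e+05 Ω
Step 3 — Parallel branch: R2 || C = 1/(1/R2 + 1/C) = 18.2 - j0.003151 Ω.
Step 4 — Series with R1: Z_total = R1 + (R2 || C) = 32.8 - j0.003151 Ω = 32.8∠-0.0° Ω.
Step 5 — Power factor: PF = cos(φ) = Re(Z)/|Z| = 32.8/32.8 = 1.
Step 6 — Type: Im(Z) = -0.003151 ⇒ leading (phase φ = -0.0°).

PF = 1 (leading, φ = -0.0°)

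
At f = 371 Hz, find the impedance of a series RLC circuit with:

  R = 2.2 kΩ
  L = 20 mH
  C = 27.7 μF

Step 1 — Angular frequency: ω = 2π·f = 2π·371 = 2331 rad/s.
Step 2 — Component impedances:
  R: Z = R = 2200 Ω
  L: Z = jωL = j·2331·0.02 = 0 + j46.62 Ω
  C: Z = 1/(jωC) = -j/(ω·C) = 0 - j15.49 Ω
Step 3 — Series combination: Z_total = R + L + C = 2200 + j31.13 Ω = 2200∠0.8° Ω.

Z = 2200 + j31.13 Ω = 2200∠0.8° Ω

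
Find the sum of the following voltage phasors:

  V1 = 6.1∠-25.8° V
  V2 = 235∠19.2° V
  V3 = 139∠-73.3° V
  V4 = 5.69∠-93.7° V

Step 1 — Convert each phasor to rectangular form:
  V1 = 6.1·(cos(-25.8°) + j·sin(-25.8°)) = 5.492 - j2.655 V
  V2 = 235·(cos(19.2°) + j·sin(19.2°)) = 221.9 + j77.28 V
  V3 = 139·(cos(-73.3°) + j·sin(-73.3°)) = 39.94 - j133.1 V
  V4 = 5.69·(cos(-93.7°) + j·sin(-93.7°)) = -0.3672 - j5.678 V
Step 2 — Sum components: V_total = 267 - j64.19 V.
Step 3 — Convert to polar: |V_total| = 274.6 V, ∠V_total = -13.5°.

V_total = 274.6∠-13.5° V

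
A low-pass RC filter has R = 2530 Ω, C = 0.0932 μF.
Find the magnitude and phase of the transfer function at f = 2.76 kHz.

Step 1 — Angular frequency: ω = 2π·2760 = 1.734e+04 rad/s.
Step 2 — Transfer function: H(jω) = 1/(1 + jωRC).
Step 3 — Denominator: 1 + jωRC = 1 + j·1.734e+04·2530·9.32e-08 = 1 + j4.089.
Step 4 — H = 0.05643 - j0.2308.
Step 5 — Magnitude: |H| = 0.2376 (-12.5 dB); phase: φ = -76.3°.

|H| = 0.2376 (-12.5 dB), φ = -76.3°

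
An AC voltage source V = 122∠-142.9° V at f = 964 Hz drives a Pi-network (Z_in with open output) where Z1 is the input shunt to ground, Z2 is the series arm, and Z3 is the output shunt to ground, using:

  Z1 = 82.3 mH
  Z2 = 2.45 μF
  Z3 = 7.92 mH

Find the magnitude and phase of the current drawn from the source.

Step 1 — Angular frequency: ω = 2π·f = 2π·964 = 6057 rad/s.
Step 2 — Component impedances:
  Z1: Z = jωL = j·6057·0.0823 = 0 + j498.5 Ω
  Z2: Z = 1/(jωC) = -j/(ω·C) = 0 - j67.39 Ω
  Z3: Z = jωL = j·6057·0.00792 = 0 + j47.97 Ω
Step 3 — With open output, the series arm Z2 and the output shunt Z3 appear in series to ground: Z2 + Z3 = 0 - j19.42 Ω.
Step 4 — Parallel with input shunt Z1: Z_in = Z1 || (Z2 + Z3) = 0 - j20.2 Ω = 20.2∠-90.0° Ω.
Step 5 — Source phasor: V = 122∠-142.9° V = -97.31 - j73.59 V.
Step 6 — Ohm's law: I = V / Z_total = (-97.31 - j73.59) / (0 - j20.2) = 3.643 - j4.816 A.
Step 7 — Convert to polar: |I| = 6.039 A, ∠I = -52.9°.

I = 6.039∠-52.9° A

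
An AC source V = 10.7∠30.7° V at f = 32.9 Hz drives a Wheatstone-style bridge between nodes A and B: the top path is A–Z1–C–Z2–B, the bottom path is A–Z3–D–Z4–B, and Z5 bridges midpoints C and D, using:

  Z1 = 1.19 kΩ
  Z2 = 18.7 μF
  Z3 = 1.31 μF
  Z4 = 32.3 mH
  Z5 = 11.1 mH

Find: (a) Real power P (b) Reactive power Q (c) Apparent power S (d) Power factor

Step 1 — Angular frequency: ω = 2π·f = 2π·32.9 = 206.7 rad/s.
Step 2 — Component impedances:
  Z1: Z = R = 1190 Ω
  Z2: Z = 1/(jωC) = -j/(ω·C) = 0 - j258.7 Ω
  Z3: Z = 1/(jωC) = -j/(ω·C) = 0 - j3693 Ω
  Z4: Z = jωL = j·206.7·0.0323 = 0 + j6.677 Ω
  Z5: Z = jωL = j·206.7·0.0111 = 0 + j2.295 Ω
Step 3 — Bridge requires nodal analysis (the Z5 bridge couples midpoints C and D, so the two paths cannot be reduced to a simple series/parallel combination). Setting node B to ground and injecting 1 A at node A, the 3-node admittance system at A, C, D solves to V_A = Z_AB = 1079 - j338.7 Ω = 1131∠-17.4° Ω.
Step 4 — Source phasor: V = 10.7∠30.7° V = 9.2 + j5.463 V.
Step 5 — Current: I = V / Z = 0.006314 + j0.007043 A = 0.009459∠48.1° A.
Step 6 — Complex power: S = V·I* = 0.09657 - j0.03031 VA.
Step 7 — Real power: P = Re(S) = 0.09657 W.
Step 8 — Reactive power: Q = Im(S) = -0.03031 VAR.
Step 9 — Apparent power: |S| = 0.1012 VA.
Step 10 — Power factor: PF = P/|S| = 0.9541 (leading).

(a) P = 0.09657 W  (b) Q = -0.03031 VAR  (c) S = 0.1012 VA  (d) PF = 0.9541 (leading)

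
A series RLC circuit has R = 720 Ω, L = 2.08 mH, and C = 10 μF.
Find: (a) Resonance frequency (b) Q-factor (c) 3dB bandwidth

Step 1 — Resonance condition Im(Z)=0 gives ω₀ = 1/√(LC).
Step 2 — ω₀ = 1/√(0.00208·1e-05) = 6934 rad/s.
Step 3 — f₀ = ω₀/(2π) = 1104 Hz.
Step 4 — Series Q: Q = ω₀L/R = 6934·0.00208/720 = 0.02003.
Step 5 — 3dB bandwidth: Δω = ω₀/Q = 3.462e+05 rad/s; BW = Δω/(2π) = 5.509e+04 Hz.

(a) f₀ = 1104 Hz  (b) Q = 0.02003  (c) BW = 5.509e+04 Hz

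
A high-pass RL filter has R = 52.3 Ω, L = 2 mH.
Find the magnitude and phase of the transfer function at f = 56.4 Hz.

Step 1 — Angular frequency: ω = 2π·56.4 = 354.4 rad/s.
Step 2 — Transfer function: H(jω) = jωL/(R + jωL).
Step 3 — Numerator jωL = j·0.7087; denominator R + jωL = 52.3 + j0.7087.
Step 4 — H = 0.0001836 + j0.01355.
Step 5 — Magnitude: |H| = 0.01355 (-37.4 dB); phase: φ = 89.2°.

|H| = 0.01355 (-37.4 dB), φ = 89.2°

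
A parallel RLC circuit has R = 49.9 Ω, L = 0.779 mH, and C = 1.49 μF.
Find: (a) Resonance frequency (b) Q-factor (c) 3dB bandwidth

Step 1 — Resonance: ω₀ = 1/√(LC) = 1/√(0.000779·1.49e-06) = 2.935e+04 rad/s.
Step 2 — f₀ = ω₀/(2π) = 4672 Hz.
Step 3 — Parallel Q: Q = R/(ω₀L) = 49.9/(2.935e+04·0.000779) = 2.182.
Step 4 — Bandwidth: Δω = ω₀/Q = 1.345e+04 rad/s; BW = Δω/(2π) = 2141 Hz.

(a) f₀ = 4672 Hz  (b) Q = 2.182  (c) BW = 2141 Hz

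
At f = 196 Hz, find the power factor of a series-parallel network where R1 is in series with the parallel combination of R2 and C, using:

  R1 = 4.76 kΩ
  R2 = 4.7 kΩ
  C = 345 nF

Step 1 — Angular frequency: ω = 2π·f = 2π·196 = 1232 rad/s.
Step 2 — Component impedances:
  R1: Z = R = 4760 Ω
  R2: Z = R = 4700 Ω
  C: Z = 1/(jωC) = -j/(ω·C) = 0 - j2354 Ω
Step 3 — Parallel branch: R2 || C = 1/(1/R2 + 1/C) = 942.3 - j1882 Ω.
Step 4 — Series with R1: Z_total = R1 + (R2 || C) = 5702 - j1882 Ω = 6005∠-18.3° Ω.
Step 5 — Power factor: PF = cos(φ) = Re(Z)/|Z| = 5702.3/6004.8 = 0.9496.
Step 6 — Type: Im(Z) = -1882 ⇒ leading (phase φ = -18.3°).

PF = 0.9496 (leading, φ = -18.3°)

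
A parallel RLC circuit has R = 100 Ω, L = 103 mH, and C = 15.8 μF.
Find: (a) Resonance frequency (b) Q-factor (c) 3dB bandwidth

Step 1 — Resonance: ω₀ = 1/√(LC) = 1/√(0.103·1.58e-05) = 783.9 rad/s.
Step 2 — f₀ = ω₀/(2π) = 124.8 Hz.
Step 3 — Parallel Q: Q = R/(ω₀L) = 100/(783.9·0.103) = 1.239.
Step 4 — Bandwidth: Δω = ω₀/Q = 632.9 rad/s; BW = Δω/(2π) = 100.7 Hz.

(a) f₀ = 124.8 Hz  (b) Q = 1.239  (c) BW = 100.7 Hz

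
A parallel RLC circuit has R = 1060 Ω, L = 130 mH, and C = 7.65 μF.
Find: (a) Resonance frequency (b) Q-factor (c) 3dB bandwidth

Step 1 — Resonance: ω₀ = 1/√(LC) = 1/√(0.13·7.65e-06) = 1003 rad/s.
Step 2 — f₀ = ω₀/(2π) = 159.6 Hz.
Step 3 — Parallel Q: Q = R/(ω₀L) = 1060/(1003·0.13) = 8.131.
Step 4 — Bandwidth: Δω = ω₀/Q = 123.3 rad/s; BW = Δω/(2π) = 19.63 Hz.

(a) f₀ = 159.6 Hz  (b) Q = 8.131  (c) BW = 19.63 Hz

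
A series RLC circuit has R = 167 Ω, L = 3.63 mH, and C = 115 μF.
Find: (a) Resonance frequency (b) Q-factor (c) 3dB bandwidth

Step 1 — Resonance: ω₀ = 1/√(LC) = 1/√(0.00363·0.000115) = 1548 rad/s.
Step 2 — f₀ = ω₀/(2π) = 246.3 Hz.
Step 3 — Series Q: Q = ω₀L/R = 1548·0.00363/167 = 0.03364.
Step 4 — Bandwidth: Δω = ω₀/Q = 4.601e+04 rad/s; BW = Δω/(2π) = 7322 Hz.

(a) f₀ = 246.3 Hz  (b) Q = 0.03364  (c) BW = 7322 Hz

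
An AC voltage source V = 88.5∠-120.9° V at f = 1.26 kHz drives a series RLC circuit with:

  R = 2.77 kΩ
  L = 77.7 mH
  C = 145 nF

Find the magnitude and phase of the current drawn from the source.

Step 1 — Angular frequency: ω = 2π·f = 2π·1260 = 7917 rad/s.
Step 2 — Component impedances:
  R: Z = R = 2770 Ω
  L: Z = jωL = j·7917·0.0777 = 0 + j615.1 Ω
  C: Z = 1/(jωC) = -j/(ω·C) = 0 - j871.1 Ω
Step 3 — Series combination: Z_total = R + L + C = 2770 - j256 Ω = 2782∠-5.3° Ω.
Step 4 — Source phasor: V = 88.5∠-120.9° V = -45.45 - j75.94 V.
Step 5 — Ohm's law: I = V / Z_total = (-45.45 - j75.94) / (2770 - j256) = -0.01376 - j0.02869 A.
Step 6 — Convert to polar: |I| = 0.03181 A, ∠I = -115.6°.

I = 0.03181∠-115.6° A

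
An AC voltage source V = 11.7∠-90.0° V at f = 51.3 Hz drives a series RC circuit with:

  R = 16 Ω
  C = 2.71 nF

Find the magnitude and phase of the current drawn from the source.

Step 1 — Angular frequency: ω = 2π·f = 2π·51.3 = 322.3 rad/s.
Step 2 — Component impedances:
  R: Z = R = 16 Ω
  C: Z = 1/(jωC) = -j/(ω·C) = 0 - j1.145e+06 Ω
Step 3 — Series combination: Z_total = R + C = 16 - j1.145e+06 Ω = 1.145e+06∠-90.0° Ω.
Step 4 — Source phasor: V = 11.7∠-90.0° V = 0 - j11.7 V.
Step 5 — Ohm's law: I = V / Z_total = (0 - j11.7) / (16 - j1.145e+06) = 1.022e-05 - j1.428e-10 A.
Step 6 — Convert to polar: |I| = 1.022e-05 A, ∠I = -0.0°.

I = 1.022e-05∠-0.0° A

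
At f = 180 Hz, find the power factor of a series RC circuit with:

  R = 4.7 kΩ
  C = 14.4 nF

Step 1 — Angular frequency: ω = 2π·f = 2π·180 = 1131 rad/s.
Step 2 — Component impedances:
  R: Z = R = 4700 Ω
  C: Z = 1/(jωC) = -j/(ω·C) = 0 - j6.14e+04 Ω
Step 3 — Series combination: Z_total = R + C = 4700 - j6.14e+04 Ω = 6.158e+04∠-85.6° Ω.
Step 4 — Power factor: PF = cos(φ) = Re(Z)/|Z| = 4700/6.158e+04 = 0.07632.
Step 5 — Type: Im(Z) = -6.14e+04 ⇒ leading (phase φ = -85.6°).

PF = 0.07632 (leading, φ = -85.6°)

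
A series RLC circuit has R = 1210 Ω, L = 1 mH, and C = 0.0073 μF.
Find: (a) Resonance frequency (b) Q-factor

Step 1 — Resonance condition Im(Z)=0 gives ω₀ = 1/√(LC).
Step 2 — ω₀ = 1/√(0.001·7.3e-09) = 3.701e+05 rad/s.
Step 3 — f₀ = ω₀/(2π) = 5.891e+04 Hz.
Step 4 — Series Q: Q = ω₀L/R = 3.701e+05·0.001/1210 = 0.3059.

(a) f₀ = 5.891e+04 Hz  (b) Q = 0.3059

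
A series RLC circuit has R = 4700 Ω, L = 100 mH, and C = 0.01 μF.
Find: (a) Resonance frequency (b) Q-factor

Step 1 — Resonance condition Im(Z)=0 gives ω₀ = 1/√(LC).
Step 2 — ω₀ = 1/√(0.1·1e-08) = 3.162e+04 rad/s.
Step 3 — f₀ = ω₀/(2π) = 5033 Hz.
Step 4 — Series Q: Q = ω₀L/R = 3.162e+04·0.1/4700 = 0.6728.

(a) f₀ = 5033 Hz  (b) Q = 0.6728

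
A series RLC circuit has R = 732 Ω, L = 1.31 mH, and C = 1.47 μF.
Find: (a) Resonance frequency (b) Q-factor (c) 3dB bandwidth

Step 1 — Resonance condition Im(Z)=0 gives ω₀ = 1/√(LC).
Step 2 — ω₀ = 1/√(0.00131·1.47e-06) = 2.279e+04 rad/s.
Step 3 — f₀ = ω₀/(2π) = 3627 Hz.
Step 4 — Series Q: Q = ω₀L/R = 2.279e+04·0.00131/732 = 0.04078.
Step 5 — 3dB bandwidth: Δω = ω₀/Q = 5.588e+05 rad/s; BW = Δω/(2π) = 8.893e+04 Hz.

(a) f₀ = 3627 Hz  (b) Q = 0.04078  (c) BW = 8.893e+04 Hz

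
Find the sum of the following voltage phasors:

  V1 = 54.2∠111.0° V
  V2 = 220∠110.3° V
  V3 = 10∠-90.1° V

Step 1 — Convert each phasor to rectangular form:
  V1 = 54.2·(cos(111.0°) + j·sin(111.0°)) = -19.42 + j50.6 V
  V2 = 220·(cos(110.3°) + j·sin(110.3°)) = -76.33 + j206.3 V
  V3 = 10·(cos(-90.1°) + j·sin(-90.1°)) = -0.01745 - j10 V
Step 2 — Sum components: V_total = -95.77 + j246.9 V.
Step 3 — Convert to polar: |V_total| = 264.9 V, ∠V_total = 111.2°.

V_total = 264.9∠111.2° V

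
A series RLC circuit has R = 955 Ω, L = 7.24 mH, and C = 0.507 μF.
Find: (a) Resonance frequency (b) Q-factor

Step 1 — Resonance condition Im(Z)=0 gives ω₀ = 1/√(LC).
Step 2 — ω₀ = 1/√(0.00724·5.07e-07) = 1.651e+04 rad/s.
Step 3 — f₀ = ω₀/(2π) = 2627 Hz.
Step 4 — Series Q: Q = ω₀L/R = 1.651e+04·0.00724/955 = 0.1251.

(a) f₀ = 2627 Hz  (b) Q = 0.1251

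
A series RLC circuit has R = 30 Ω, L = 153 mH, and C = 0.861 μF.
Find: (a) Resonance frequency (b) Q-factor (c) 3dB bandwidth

Step 1 — Resonance condition Im(Z)=0 gives ω₀ = 1/√(LC).
Step 2 — ω₀ = 1/√(0.153·8.61e-07) = 2755 rad/s.
Step 3 — f₀ = ω₀/(2π) = 438.5 Hz.
Step 4 — Series Q: Q = ω₀L/R = 2755·0.153/30 = 14.05.
Step 5 — 3dB bandwidth: Δω = ω₀/Q = 196.1 rad/s; BW = Δω/(2π) = 31.21 Hz.

(a) f₀ = 438.5 Hz  (b) Q = 14.05  (c) BW = 31.21 Hz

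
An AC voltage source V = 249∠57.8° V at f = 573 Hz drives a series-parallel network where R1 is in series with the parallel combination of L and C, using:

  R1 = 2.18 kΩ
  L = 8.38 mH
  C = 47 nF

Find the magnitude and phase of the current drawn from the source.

Step 1 — Angular frequency: ω = 2π·f = 2π·573 = 3600 rad/s.
Step 2 — Component impedances:
  R1: Z = R = 2180 Ω
  L: Z = jωL = j·3600·0.00838 = 0 + j30.17 Ω
  C: Z = 1/(jωC) = -j/(ω·C) = 0 - j5910 Ω
Step 3 — Parallel branch: L || C = 1/(1/L + 1/C) = 0 + j30.33 Ω.
Step 4 — Series with R1: Z_total = R1 + (L || C) = 2180 + j30.33 Ω = 2180∠0.8° Ω.
Step 5 — Source phasor: V = 249∠57.8° V = 132.7 + j210.7 V.
Step 6 — Ohm's law: I = V / Z_total = (132.7 + j210.7) / (2180 + j30.33) = 0.0622 + j0.09579 A.
Step 7 — Convert to polar: |I| = 0.1142 A, ∠I = 57.0°.

I = 0.1142∠57.0° A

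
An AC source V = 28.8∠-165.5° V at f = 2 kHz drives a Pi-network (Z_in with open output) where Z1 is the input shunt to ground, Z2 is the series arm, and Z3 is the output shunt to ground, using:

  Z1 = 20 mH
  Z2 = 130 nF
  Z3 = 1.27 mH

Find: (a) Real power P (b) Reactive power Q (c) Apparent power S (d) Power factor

Step 1 — Angular frequency: ω = 2π·f = 2π·2000 = 1.257e+04 rad/s.
Step 2 — Component impedances:
  Z1: Z = jωL = j·1.257e+04·0.02 = 0 + j251.3 Ω
  Z2: Z = 1/(jωC) = -j/(ω·C) = 0 - j612.1 Ω
  Z3: Z = jωL = j·1.257e+04·0.00127 = 0 + j15.96 Ω
Step 3 — With open output, the series arm Z2 and the output shunt Z3 appear in series to ground: Z2 + Z3 = 0 - j596.2 Ω.
Step 4 — Parallel with input shunt Z1: Z_in = Z1 || (Z2 + Z3) = 0 + j434.5 Ω = 434.5∠90.0° Ω.
Step 5 — Source phasor: V = 28.8∠-165.5° V = -27.88 - j7.211 V.
Step 6 — Current: I = V / Z = -0.0166 + j0.06417 A = 0.06628∠104.5° A.
Step 7 — Complex power: S = V·I* = 0 + j1.909 VA.
Step 8 — Real power: P = Re(S) = 0 W.
Step 9 — Reactive power: Q = Im(S) = 1.909 VAR.
Step 10 — Apparent power: |S| = 1.909 VA.
Step 11 — Power factor: PF = P/|S| = 0 (lagging).

(a) P = 0 W  (b) Q = 1.909 VAR  (c) S = 1.909 VA  (d) PF = 0 (lagging)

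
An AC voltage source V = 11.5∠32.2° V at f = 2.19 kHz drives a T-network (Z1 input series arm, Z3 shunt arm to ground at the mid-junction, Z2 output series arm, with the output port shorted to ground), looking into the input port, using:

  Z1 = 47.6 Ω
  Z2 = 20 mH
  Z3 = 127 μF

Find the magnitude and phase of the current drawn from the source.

Step 1 — Angular frequency: ω = 2π·f = 2π·2190 = 1.376e+04 rad/s.
Step 2 — Component impedances:
  Z1: Z = R = 47.6 Ω
  Z2: Z = jωL = j·1.376e+04·0.02 = 0 + j275.2 Ω
  Z3: Z = 1/(jωC) = -j/(ω·C) = 0 - j0.5722 Ω
Step 3 — With the output port shorted to ground, the output series arm Z2 runs from the junction to ground; the shunt arm Z3 also runs from the junction to ground. They appear in parallel: Z3 || Z2 = 0 - j0.5734 Ω.
Step 4 — Series with input arm Z1: Z_in = Z1 + (Z3 || Z2) = 47.6 - j0.5734 Ω = 47.6∠-0.7° Ω.
Step 5 — Source phasor: V = 11.5∠32.2° V = 9.731 + j6.128 V.
Step 6 — Ohm's law: I = V / Z_total = (9.731 + j6.128) / (47.6 - j0.5734) = 0.2029 + j0.1312 A.
Step 7 — Convert to polar: |I| = 0.2416 A, ∠I = 32.9°.

I = 0.2416∠32.9° A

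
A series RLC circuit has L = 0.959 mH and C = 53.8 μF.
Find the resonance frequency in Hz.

Step 1 — Resonance condition Im(Z)=0 gives ω₀ = 1/√(LC).
Step 2 — ω₀ = 1/√(0.000959·5.38e-05) = 4403 rad/s.
Step 3 — f₀ = ω₀/(2π) = 700.7 Hz.

f₀ = 700.7 Hz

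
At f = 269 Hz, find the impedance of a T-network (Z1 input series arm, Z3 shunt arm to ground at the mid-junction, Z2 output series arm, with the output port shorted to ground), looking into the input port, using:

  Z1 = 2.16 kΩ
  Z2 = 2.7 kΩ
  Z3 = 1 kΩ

Step 1 — Angular frequency: ω = 2π·f = 2π·269 = 1690 rad/s.
Step 2 — Component impedances:
  Z1: Z = R = 2160 Ω
  Z2: Z = R = 2700 Ω
  Z3: Z = R = 1000 Ω
Step 3 — With the output port shorted to ground, the output series arm Z2 runs from the junction to ground; the shunt arm Z3 also runs from the junction to ground. They appear in parallel: Z3 || Z2 = 729.7 Ω.
Step 4 — Series with input arm Z1: Z_in = Z1 + (Z3 || Z2) = 2890 Ω = 2890∠0.0° Ω.

Z = 2890 Ω = 2890∠0.0° Ω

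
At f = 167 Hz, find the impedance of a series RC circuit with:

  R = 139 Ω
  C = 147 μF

Step 1 — Angular frequency: ω = 2π·f = 2π·167 = 1049 rad/s.
Step 2 — Component impedances:
  R: Z = R = 139 Ω
  C: Z = 1/(jωC) = -j/(ω·C) = 0 - j6.483 Ω
Step 3 — Series combination: Z_total = R + C = 139 - j6.483 Ω = 139.2∠-2.7° Ω.

Z = 139 - j6.483 Ω = 139.2∠-2.7° Ω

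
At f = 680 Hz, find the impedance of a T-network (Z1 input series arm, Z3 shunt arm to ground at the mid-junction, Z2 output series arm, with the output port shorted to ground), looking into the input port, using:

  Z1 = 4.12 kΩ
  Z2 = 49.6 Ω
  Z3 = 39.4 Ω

Step 1 — Angular frequency: ω = 2π·f = 2π·680 = 4273 rad/s.
Step 2 — Component impedances:
  Z1: Z = R = 4120 Ω
  Z2: Z = R = 49.6 Ω
  Z3: Z = R = 39.4 Ω
Step 3 — With the output port shorted to ground, the output series arm Z2 runs from the junction to ground; the shunt arm Z3 also runs from the junction to ground. They appear in parallel: Z3 || Z2 = 21.96 Ω.
Step 4 — Series with input arm Z1: Z_in = Z1 + (Z3 || Z2) = 4142 Ω = 4142∠0.0° Ω.

Z = 4142 Ω = 4142∠0.0° Ω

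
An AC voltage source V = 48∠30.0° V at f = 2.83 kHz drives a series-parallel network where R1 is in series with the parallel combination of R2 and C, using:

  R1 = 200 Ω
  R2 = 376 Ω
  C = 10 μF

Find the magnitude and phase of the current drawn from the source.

Step 1 — Angular frequency: ω = 2π·f = 2π·2830 = 1.778e+04 rad/s.
Step 2 — Component impedances:
  R1: Z = R = 200 Ω
  R2: Z = R = 376 Ω
  C: Z = 1/(jωC) = -j/(ω·C) = 0 - j5.624 Ω
Step 3 — Parallel branch: R2 || C = 1/(1/R2 + 1/C) = 0.0841 - j5.623 Ω.
Step 4 — Series with R1: Z_total = R1 + (R2 || C) = 200.1 - j5.623 Ω = 200.2∠-1.6° Ω.
Step 5 — Source phasor: V = 48∠30.0° V = 41.57 + j24 V.
Step 6 — Ohm's law: I = V / Z_total = (41.57 + j24) / (200.1 - j5.623) = 0.2042 + j0.1257 A.
Step 7 — Convert to polar: |I| = 0.2398 A, ∠I = 31.6°.

I = 0.2398∠31.6° A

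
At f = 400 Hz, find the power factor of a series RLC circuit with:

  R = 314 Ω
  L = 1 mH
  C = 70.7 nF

Step 1 — Angular frequency: ω = 2π·f = 2π·400 = 2513 rad/s.
Step 2 — Component impedances:
  R: Z = R = 314 Ω
  L: Z = jωL = j·2513·0.001 = 0 + j2.513 Ω
  C: Z = 1/(jωC) = -j/(ω·C) = 0 - j5628 Ω
Step 3 — Series combination: Z_total = R + L + C = 314 - j5625 Ω = 5634∠-86.8° Ω.
Step 4 — Power factor: PF = cos(φ) = Re(Z)/|Z| = 314/5634 = 0.05573.
Step 5 — Type: Im(Z) = -5625 ⇒ leading (phase φ = -86.8°).

PF = 0.05573 (leading, φ = -86.8°)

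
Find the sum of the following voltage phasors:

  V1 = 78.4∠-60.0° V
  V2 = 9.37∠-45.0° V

Step 1 — Convert each phasor to rectangular form:
  V1 = 78.4·(cos(-60.0°) + j·sin(-60.0°)) = 39.2 - j67.9 V
  V2 = 9.37·(cos(-45.0°) + j·sin(-45.0°)) = 6.626 - j6.626 V
Step 2 — Sum components: V_total = 45.83 - j74.52 V.
Step 3 — Convert to polar: |V_total| = 87.48 V, ∠V_total = -58.4°.

V_total = 87.48∠-58.4° V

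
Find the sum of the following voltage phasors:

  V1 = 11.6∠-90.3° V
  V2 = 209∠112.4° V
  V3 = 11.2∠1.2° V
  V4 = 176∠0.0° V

Step 1 — Convert each phasor to rectangular form:
  V1 = 11.6·(cos(-90.3°) + j·sin(-90.3°)) = -0.06074 - j11.6 V
  V2 = 209·(cos(112.4°) + j·sin(112.4°)) = -79.64 + j193.2 V
  V3 = 11.2·(cos(1.2°) + j·sin(1.2°)) = 11.2 + j0.2346 V
  V4 = 176·(cos(0.0°) + j·sin(0.0°)) = 176 V
Step 2 — Sum components: V_total = 107.5 + j181.9 V.
Step 3 — Convert to polar: |V_total| = 211.3 V, ∠V_total = 59.4°.

V_total = 211.3∠59.4° V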